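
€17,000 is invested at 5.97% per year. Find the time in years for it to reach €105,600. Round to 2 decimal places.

(1+i)^n = 105600/17000 = 6.21176, so n = ln 6.21176 / ln 1.0597 = 31.4981 years

31.50 years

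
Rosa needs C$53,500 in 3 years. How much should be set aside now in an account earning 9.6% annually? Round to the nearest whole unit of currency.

PV = FV·(1+i)^(−n) = 53,500 × 0.759571 = 40,637.0450

C$40,637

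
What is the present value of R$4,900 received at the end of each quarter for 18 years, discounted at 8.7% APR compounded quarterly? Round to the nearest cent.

R$177,432.91

With 4 periods per year: i = 0.02175, n = 72.
Annuity factor a(72|0.02175) = 36.210798; PV = 4900 × 36.210798 = 177,432.9118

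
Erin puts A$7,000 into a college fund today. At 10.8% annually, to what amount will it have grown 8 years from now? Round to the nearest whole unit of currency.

A$15,901

7,000 × (1+0.108)^8 = 7,000 × 2.271528 = 15,900.6956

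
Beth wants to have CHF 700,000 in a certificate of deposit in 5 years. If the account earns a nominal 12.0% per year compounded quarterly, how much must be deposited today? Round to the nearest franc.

CHF 387,573

Periodic rate i = 0.12/4 = 0.03; n = 5 × 4 = 20 periods.
PV = FV·(1+i)^(−n) = 700,000 × 0.553676 = 387,573.0279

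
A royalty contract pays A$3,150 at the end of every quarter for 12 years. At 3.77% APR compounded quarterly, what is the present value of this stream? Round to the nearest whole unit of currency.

A$121,171

With 4 periods per year: i = 0.009425, n = 48.
Annuity factor a(48|0.009425) = 38.466974; PV = 3150 × 38.466974 = 121,170.9683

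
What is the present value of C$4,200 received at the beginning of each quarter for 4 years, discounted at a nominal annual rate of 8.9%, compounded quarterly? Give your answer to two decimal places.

Periodic rate i = 0.089/4 = 0.02225; n = 4 × 4 = 16 periods.
PV = PMT · [1 − (1+i)^(−n)] / i × (1+i) = 4200 · 13.635588 = 57,269.4695
Payments are at the start of each period, so multiply by (1+i).

C$57,269.47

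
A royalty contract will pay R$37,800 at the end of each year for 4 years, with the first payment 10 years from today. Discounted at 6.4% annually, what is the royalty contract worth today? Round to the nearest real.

R$74,262

PV at t=9 (ordinary 4-year annuity): 37800 × a(4|0.064) = 37800 × 3.433602 = 129,790.1506
Discount back 9 years: 129,790.1506 × (1+0.064)^(−9) = 129,790.1506 × 0.572170 = 74,262.0758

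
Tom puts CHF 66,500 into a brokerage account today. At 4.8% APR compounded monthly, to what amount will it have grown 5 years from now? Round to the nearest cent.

CHF 84,497.61

Periodic rate i = 0.048/12 = 0.004; n = 5 × 12 = 60 periods.
FV = PV·(1+i)^n = 66,500 × 1.270641 = 84,497.6078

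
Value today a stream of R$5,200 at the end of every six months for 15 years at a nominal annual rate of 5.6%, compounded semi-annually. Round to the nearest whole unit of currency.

R$104,608

i = 0.056/2 = 0.028 per half-year; n = 15·2 = 30.
PV = 5200 × [1 − (1+0.028)^(−30)] / 0.028 = 5200 × 20.117018 = 104,608.4932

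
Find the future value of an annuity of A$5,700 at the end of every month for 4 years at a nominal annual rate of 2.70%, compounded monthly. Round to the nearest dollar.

A$288,579

With 12 periods per year: i = 0.00225, n = 48.
FV = PMT · [(1+i)^n − 1] / i = 5700 · 50.627822 = 288,578.5853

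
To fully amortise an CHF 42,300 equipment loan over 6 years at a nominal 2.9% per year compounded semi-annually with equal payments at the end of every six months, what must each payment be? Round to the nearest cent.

CHF 3,866.00

With 2 periods per year: i = 0.0145, n = 12.
Annuity-PV factor = 10.941555; PMT = 42300 / 10.941555 = 3,865.9953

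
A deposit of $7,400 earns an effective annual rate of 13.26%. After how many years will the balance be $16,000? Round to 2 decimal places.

n = ln(16000/7400) / ln(1+0.1326) = ln(2.16216) / 0.124516 = 6.1929 years

6.19 years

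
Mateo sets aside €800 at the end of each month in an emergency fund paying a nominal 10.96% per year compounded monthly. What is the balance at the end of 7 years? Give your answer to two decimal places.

€100,400.62

Periodic rate i = 0.1096/12 = 0.00913333; n = 7 × 12 = 84 periods.
Accumulation factor s(84|0.00913333) = 125.500769; FV = 800 × 125.500769 = 100,400.6153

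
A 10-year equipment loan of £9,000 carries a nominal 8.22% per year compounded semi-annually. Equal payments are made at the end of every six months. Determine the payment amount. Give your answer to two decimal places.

£668.70

Periodic rate i = 0.0822/2 = 0.0411; n = 10 × 2 = 20 periods.
PMT = 9000 / ( [1 − (1+0.0411)^(−20)] / 0.0411 ) = 9000 / 13.458905 = 668.7022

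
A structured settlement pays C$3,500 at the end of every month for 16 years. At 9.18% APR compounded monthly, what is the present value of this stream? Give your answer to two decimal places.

i = 0.0918/12 = 0.00765 per month; n = 16·12 = 192.
PV = PMT · [1 − (1+i)^(−n)] / i = 3500 · 100.458573 = 351,605.0061

C$351,605.01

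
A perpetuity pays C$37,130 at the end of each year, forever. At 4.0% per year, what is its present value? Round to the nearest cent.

C$928,250.00

PV = PMT / i = 37130 / 0.04 = 928,250.0000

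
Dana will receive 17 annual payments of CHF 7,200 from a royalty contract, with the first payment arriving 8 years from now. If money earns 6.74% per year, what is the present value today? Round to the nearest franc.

CHF 45,341

PV at t=7 (ordinary 17-year annuity): 7200 × a(17|0.0674) = 7200 × 9.941513 = 71,578.8942
PV₀ = 71,578.8942 / (1+0.0674)^7 = 71,578.8942 / 1.578666 = 45,341.3656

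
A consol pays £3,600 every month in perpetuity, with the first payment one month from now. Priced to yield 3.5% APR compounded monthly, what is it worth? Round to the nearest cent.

£1,234,285.71

Periodic rate i = 0.035/12 = 0.00291667.
PV = PMT / i = 3600 / 0.00291667 = 1,234,285.7143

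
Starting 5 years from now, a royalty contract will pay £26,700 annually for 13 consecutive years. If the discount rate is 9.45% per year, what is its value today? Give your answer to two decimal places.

£136,015.56

Value one period before first payment (t=4): 26700 × [1 − (1+0.0945)^(−13)] / 0.0945 = 26700 × 7.310388 = 195,187.3520
PV₀ = 195,187.3520 / (1+0.0945)^4 = 195,187.3520 / 1.435037 = 136,015.5646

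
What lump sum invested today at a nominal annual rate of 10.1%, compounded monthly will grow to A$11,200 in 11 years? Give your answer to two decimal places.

With 12 periods per year: i = 0.00841667, n = 132.
Discount factor = (1+0.00841667)^(−132) = 0.330764; PV = 11,200 × 0.330764 = 3,704.5551

A$3,704.56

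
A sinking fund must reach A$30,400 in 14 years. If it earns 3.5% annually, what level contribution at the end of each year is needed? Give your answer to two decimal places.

A$1,719.75

FV-annuity factor = 17.676986; PMT = 30400 / 17.676986 = 1,719.7502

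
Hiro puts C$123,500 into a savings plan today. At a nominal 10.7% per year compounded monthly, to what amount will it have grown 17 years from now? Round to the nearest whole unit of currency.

With 12 periods per year: i = 0.00891667, n = 204.
123,500 × (1+0.00891667)^204 = 123,500 × 6.116183 = 755,348.5779

C$755,349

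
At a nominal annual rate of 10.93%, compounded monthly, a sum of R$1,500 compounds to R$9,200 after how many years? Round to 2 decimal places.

Periodic rate i = 0.1093/12 = 0.00910833.
n = ln(9200/1500) / ln(1+0.00910833) = ln(6.13333) / 0.009067 = 200.0351 months
= 200.0351/12 years

16.67 years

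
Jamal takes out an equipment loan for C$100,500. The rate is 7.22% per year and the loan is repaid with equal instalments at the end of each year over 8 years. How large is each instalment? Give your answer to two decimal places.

PMT = 100500 / ( [1 − (1+0.0722)^(−8)] / 0.0722 ) = 100500 / 5.920722 = 16,974.2800

C$16,974.28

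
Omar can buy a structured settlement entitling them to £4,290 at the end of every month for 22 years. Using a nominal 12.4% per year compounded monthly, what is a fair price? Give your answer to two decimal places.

£387,648.10

Periodic rate i = 0.124/12 = 0.0103333; n = 22 × 12 = 264 periods.
PV = 4290 × [1 − (1+0.0103333)^(−264)] / 0.0103333 = 4290 × 90.360863 = 387,648.1034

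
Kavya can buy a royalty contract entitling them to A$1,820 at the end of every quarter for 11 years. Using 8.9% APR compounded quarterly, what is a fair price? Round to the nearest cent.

A$50,735.84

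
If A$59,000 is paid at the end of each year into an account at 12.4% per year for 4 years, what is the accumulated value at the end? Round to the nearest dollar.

A$283,637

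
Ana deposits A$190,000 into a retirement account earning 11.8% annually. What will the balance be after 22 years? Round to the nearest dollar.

190,000 × (1+0.118)^22 = 190,000 × 11.633749 = 2,210,412.2516

A$2,210,412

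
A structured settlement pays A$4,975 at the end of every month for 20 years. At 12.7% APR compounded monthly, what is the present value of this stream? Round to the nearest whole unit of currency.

Periodic rate i = 0.127/12 = 0.0105833; n = 20 × 12 = 240 periods.
PV = 4975 × [1 − (1+0.0105833)^(−240)] / 0.0105833 = 4975 × 86.936120 = 432,507.1960

A$432,507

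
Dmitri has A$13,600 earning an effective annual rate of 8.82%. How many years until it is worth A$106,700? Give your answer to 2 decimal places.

24.37 years

n = ln(106700/13600) / ln(1+0.0882) = ln(7.84559) / 0.084525 = 24.3709 years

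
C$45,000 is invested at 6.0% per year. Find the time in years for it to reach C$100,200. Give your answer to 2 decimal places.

13.74 years

(1+i)^n = 100200/45000 = 2.22667, so n = ln 2.22667 / ln 1.06 = 13.7381 years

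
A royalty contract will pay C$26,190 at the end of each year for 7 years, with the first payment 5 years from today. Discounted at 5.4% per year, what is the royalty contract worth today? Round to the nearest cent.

Value one period before first payment (t=4): 26190 × [1 − (1+0.054)^(−7)] / 0.054 = 26190 × 5.703420 = 149,372.5584
PV₀ = 149,372.5584 / (1+0.054)^4 = 149,372.5584 / 1.234134 = 121,034.2758

C$121,034.28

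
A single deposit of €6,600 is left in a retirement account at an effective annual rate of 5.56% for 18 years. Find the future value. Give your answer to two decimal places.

FV = PV·(1+i)^n = 6,600 × 2.648432 = 17,479.6529

€17,479.65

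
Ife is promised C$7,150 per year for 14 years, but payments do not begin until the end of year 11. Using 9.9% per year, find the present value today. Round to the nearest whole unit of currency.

PV at t=10 (ordinary 14-year annuity): 7150 × a(14|0.099) = 7150 × 7.407013 = 52,960.1435
Discount back 10 years: 52,960.1435 × (1+0.099)^(−10) = 52,960.1435 × 0.389066 = 20,604.9815

C$20,605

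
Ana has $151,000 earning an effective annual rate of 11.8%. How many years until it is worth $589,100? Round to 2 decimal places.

12.20 years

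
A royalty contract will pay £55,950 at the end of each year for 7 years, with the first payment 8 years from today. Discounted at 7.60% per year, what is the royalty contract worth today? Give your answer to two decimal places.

Value one period before first payment (t=7): 55950 × [1 − (1+0.076)^(−7)] / 0.076 = 55950 × 5.278361 = 295,324.3090
PV₀ = 295,324.3090 / (1+0.076)^7 = 295,324.3090 / 1.669882 = 176,853.3526

£176,853.35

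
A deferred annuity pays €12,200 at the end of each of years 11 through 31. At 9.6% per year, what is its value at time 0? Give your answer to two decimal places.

Value one period before first payment (t=10): 12200 × [1 − (1+0.096)^(−21)] / 0.096 = 12200 × 8.897144 = 108,545.1591
Discount back 10 years: 108,545.1591 × (1+0.096)^(−10) = 108,545.1591 × 0.399848 = 43,401.5178

€43,401.52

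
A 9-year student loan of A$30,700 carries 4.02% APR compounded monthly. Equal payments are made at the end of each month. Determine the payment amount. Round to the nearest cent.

A$339.25

i = 0.0402/12 = 0.00335 per month; n = 9·12 = 108.
Annuity-PV factor = 90.494666; PMT = 30700 / 90.494666 = 339.2465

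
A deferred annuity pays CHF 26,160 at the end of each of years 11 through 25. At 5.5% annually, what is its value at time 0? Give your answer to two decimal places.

CHF 153,724.19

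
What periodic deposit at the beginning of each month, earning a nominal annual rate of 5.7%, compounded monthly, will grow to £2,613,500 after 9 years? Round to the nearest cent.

£18,488.77

Periodic rate i = 0.057/12 = 0.00475; n = 9 × 12 = 108 periods.
FV-annuity factor × (1+i) = 141.356094; PMT = 2.6135e+06 / 141.356094 = 18,488.7678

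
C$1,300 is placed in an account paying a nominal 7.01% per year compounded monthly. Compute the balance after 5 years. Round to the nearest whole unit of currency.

C$1,844

Periodic rate i = 0.0701/12 = 0.00584167; n = 5 × 12 = 60 periods.
FV = PV·(1+i)^n = 1,300 × 1.418330 = 1,843.8292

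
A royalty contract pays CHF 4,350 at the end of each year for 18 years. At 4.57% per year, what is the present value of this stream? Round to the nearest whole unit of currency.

PV = PMT · [1 − (1+i)^(−n)] / i = 4350 · 12.092443 = 52,602.1271

CHF 52,602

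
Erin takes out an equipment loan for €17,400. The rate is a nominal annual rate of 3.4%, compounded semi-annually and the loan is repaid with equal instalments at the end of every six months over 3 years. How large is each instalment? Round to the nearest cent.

€3,074.97

With 2 periods per year: i = 0.017, n = 6.
Annuity-PV factor = 5.658585; PMT = 17400 / 5.658585 = 3,074.9735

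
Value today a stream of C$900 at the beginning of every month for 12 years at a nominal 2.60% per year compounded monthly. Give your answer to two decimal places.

C$111,469.10

i = 0.026/12 = 0.00216667 per month; n = 12·12 = 144.
PV = 900 × [1 − (1+0.00216667)^(−144)] / 0.00216667 × (1+i) = 900 × 123.854561 = 111,469.1047
(Beginning-of-period payments → annuity-due factor ×(1+i).)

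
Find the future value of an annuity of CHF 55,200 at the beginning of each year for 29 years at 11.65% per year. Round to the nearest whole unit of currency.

CHF 12,394,326

Accumulation factor s(29|0.1165) × (1+i) = 224.534897; FV = 55200 × 224.534897 = 12,394,326.3359
Payments are at the start of each period, so multiply by (1+i).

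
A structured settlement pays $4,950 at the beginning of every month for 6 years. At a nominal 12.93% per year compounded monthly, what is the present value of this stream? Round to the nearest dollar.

$249,703

With 12 periods per year: i = 0.010775, n = 72.
PV = 4950 × [1 − (1+0.010775)^(−72)] / 0.010775 × (1+i) = 4950 × 50.444975 = 249,702.6271
(annuity-due: payments at period start, so ×(1+i).)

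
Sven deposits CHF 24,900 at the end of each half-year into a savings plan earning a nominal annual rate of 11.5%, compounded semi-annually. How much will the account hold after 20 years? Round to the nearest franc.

i = 0.115/2 = 0.0575 per half-year; n = 20·2 = 40.
FV = PMT · [(1+i)^n − 1] / i = 24900 · 145.368514 = 3,619,676.0053

CHF 3,619,676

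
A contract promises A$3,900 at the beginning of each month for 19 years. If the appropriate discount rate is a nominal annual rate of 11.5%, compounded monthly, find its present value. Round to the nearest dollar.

Periodic rate i = 0.115/12 = 0.00958333; n = 19 × 12 = 228 periods.
PV = 3900 × [1 − (1+0.00958333)^(−228)] / 0.00958333 × (1+i) = 3900 × 93.374625 = 364,161.0387
Payments are at the start of each period, so multiply by (1+i).

A$364,161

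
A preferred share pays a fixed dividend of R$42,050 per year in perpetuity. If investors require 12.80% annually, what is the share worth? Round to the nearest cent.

PV = C/r = 42050/0.128 = 328,515.6250

R$328,515.62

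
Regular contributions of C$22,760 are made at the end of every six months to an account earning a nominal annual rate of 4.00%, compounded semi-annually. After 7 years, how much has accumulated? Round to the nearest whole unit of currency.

C$363,567

With 2 periods per year: i = 0.02, n = 14.
FV = 22760 × [(1+0.02)^14 − 1] / 0.02 = 22760 × 15.973938 = 363,566.8324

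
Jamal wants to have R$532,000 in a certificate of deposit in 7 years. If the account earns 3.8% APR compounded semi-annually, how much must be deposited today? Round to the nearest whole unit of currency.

Periodic rate i = 0.038/2 = 0.019; n = 7 × 2 = 14 periods.
PV = 532,000 / (1 + 0.019)^14 = 532,000 / 1.301483 = 408,764.3914

R$408,764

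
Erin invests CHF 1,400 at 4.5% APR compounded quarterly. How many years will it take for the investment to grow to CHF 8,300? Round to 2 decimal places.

39.77 years

Periodic rate i = 0.045/4 = 0.01125.
(1+i)^n = 8300/1400 = 5.92857, so n = ln 5.92857 / ln 1.01125 = 159.0912 quarters
= 159.0912/4 years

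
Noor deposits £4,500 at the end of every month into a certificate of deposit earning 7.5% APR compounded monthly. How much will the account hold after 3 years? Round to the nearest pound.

£181,041

With 12 periods per year: i = 0.00625, n = 36.
FV = PMT · [(1+i)^n − 1] / i = 4500 · 40.231382 = 181,041.2176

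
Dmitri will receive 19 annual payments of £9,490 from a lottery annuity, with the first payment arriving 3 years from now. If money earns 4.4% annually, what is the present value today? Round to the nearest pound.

£110,567

PV at t=2 (ordinary 19-year annuity): 9490 × a(19|0.044) = 9490 × 12.698730 = 120,510.9434
Discount back 2 years: 120,510.9434 × (1+0.044)^(−2) = 120,510.9434 × 0.917485 = 110,566.9905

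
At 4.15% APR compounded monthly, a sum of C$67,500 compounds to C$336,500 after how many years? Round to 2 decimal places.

38.78 years

Periodic rate i = 0.0415/12 = 0.00345833.
n = ln(336500/67500) / ln(1+0.00345833) = ln(4.98519) / 0.003452 = 465.3244 months
= 465.3244/12 years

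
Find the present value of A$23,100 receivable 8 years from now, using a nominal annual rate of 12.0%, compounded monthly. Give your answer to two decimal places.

A$8,887.10

i = 0.12/12 = 0.01 per month; n = 8·12 = 96.
Discount factor = (1+0.01)^(−96) = 0.384723; PV = 23,100 × 0.384723 = 8,887.1006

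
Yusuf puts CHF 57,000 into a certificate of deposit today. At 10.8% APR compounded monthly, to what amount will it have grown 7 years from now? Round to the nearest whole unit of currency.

CHF 120,985

Periodic rate i = 0.108/12 = 0.009; n = 7 × 12 = 84 periods.
FV = 57,000 × (1 + 0.009)^84 = 120,985.3596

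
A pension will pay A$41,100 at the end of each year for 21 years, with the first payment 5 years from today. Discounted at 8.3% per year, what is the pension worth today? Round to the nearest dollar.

A$292,495

Value one period before first payment (t=4): 41100 × [1 − (1+0.083)^(−21)] / 0.083 = 41100 × 9.790191 = 402,376.8415
PV₀ = 402,376.8415 / (1+0.083)^4 = 402,376.8415 / 1.375669 = 292,495.4743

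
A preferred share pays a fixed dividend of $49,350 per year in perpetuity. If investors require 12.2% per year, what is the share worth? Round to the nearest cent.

$404,508.20

PV = PMT / i = 49350 / 0.122 = 404,508.1967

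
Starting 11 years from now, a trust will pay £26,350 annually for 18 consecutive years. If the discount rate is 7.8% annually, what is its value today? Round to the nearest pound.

Value one period before first payment (t=10): 26350 × [1 − (1+0.078)^(−18)] / 0.078 = 26350 × 9.503343 = 250,413.0888
PV₀ = 250,413.0888 / (1+0.078)^10 = 250,413.0888 / 2.119276 = 118,159.7101

£118,160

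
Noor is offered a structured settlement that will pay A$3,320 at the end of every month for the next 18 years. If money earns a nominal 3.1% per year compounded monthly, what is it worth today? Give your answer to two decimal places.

With 12 periods per year: i = 0.00258333, n = 216.
PV = 3320 × [1 − (1+0.00258333)^(−216)] / 0.00258333 = 3320 × 165.381450 = 549,066.4141

A$549,066.41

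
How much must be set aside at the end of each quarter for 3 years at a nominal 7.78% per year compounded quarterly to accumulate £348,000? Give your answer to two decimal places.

i = 0.0778/4 = 0.01945 per quarter; n = 3·4 = 12.
PMT = 348000 / ( [(1+0.01945)^12 − 1] / 0.01945 ) = 348000 / 13.370685 = 26,027.0889

£26,027.09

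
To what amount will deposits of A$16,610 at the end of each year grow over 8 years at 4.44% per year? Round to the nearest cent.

FV = 16610 × [(1+0.0444)^8 − 1] / 0.0444 = 16610 × 9.359946 = 155,468.6976

A$155,468.70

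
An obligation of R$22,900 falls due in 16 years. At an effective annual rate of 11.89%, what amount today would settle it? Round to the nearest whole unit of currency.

PV = FV·(1+i)^(−n) = 22,900 × 0.165707 = 3,794.6795

R$3,795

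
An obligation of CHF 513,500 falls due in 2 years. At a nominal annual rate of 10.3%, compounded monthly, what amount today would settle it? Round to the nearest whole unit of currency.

i = 0.103/12 = 0.00858333 per month; n = 2·12 = 24.
Discount factor = (1+0.00858333)^(−24) = 0.814549; PV = 513,500 × 0.814549 = 418,270.8069

CHF 418,271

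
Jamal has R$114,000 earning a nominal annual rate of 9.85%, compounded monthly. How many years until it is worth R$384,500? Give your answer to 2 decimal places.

Periodic rate i = 0.0985/12 = 0.00820833.
n = ln(384500/114000) / ln(1+0.00820833) = ln(3.37281) / 0.008175 = 148.7182 months
= 148.7182/12 years

12.39 years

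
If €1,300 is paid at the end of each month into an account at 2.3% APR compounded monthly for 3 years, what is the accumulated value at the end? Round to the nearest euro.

€48,404

i = 0.023/12 = 0.00191667 per month; n = 3·12 = 36.
FV = 1300 × [(1+0.00191667)^36 − 1] / 0.00191667 = 1300 × 37.234149 = 48,404.3943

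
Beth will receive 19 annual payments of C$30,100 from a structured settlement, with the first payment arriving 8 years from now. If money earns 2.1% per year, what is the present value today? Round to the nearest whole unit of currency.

PV at t=7 (ordinary 19-year annuity): 30100 × a(19|0.021) = 30100 × 15.534819 = 467,598.0445
Discount back 7 years: 467,598.0445 × (1+0.021)^(−7) = 467,598.0445 × 0.864609 = 404,289.5274

C$404,290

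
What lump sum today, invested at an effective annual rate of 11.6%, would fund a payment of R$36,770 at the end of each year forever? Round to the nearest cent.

R$316,982.76

PV = PMT / i = 36770 / 0.116 = 316,982.7586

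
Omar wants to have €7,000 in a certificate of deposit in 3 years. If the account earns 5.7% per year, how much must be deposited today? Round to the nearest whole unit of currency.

€5,928

Discount factor = (1+0.057)^(−3) = 0.846789; PV = 7,000 × 0.846789 = 5,927.5207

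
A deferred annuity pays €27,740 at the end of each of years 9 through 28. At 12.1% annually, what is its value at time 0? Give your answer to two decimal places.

Value one period before first payment (t=8): 27740 × [1 − (1+0.121)^(−20)] / 0.121 = 27740 × 7.422869 = 205,910.3944
PV₀ = 205,910.3944 / (1+0.121)^8 = 205,910.3944 / 2.493704 = 82,572.1076

€82,572.11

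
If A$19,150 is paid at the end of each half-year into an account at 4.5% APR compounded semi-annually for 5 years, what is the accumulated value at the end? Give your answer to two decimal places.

A$212,099.81

Periodic rate i = 0.045/2 = 0.0225; n = 5 × 2 = 10 periods.
Accumulation factor s(10|0.0225) = 11.075708; FV = 19150 × 11.075708 = 212,099.8052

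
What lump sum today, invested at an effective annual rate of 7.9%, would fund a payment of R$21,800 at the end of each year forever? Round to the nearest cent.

PV = PMT / i = 21800 / 0.079 = 275,949.3671

R$275,949.37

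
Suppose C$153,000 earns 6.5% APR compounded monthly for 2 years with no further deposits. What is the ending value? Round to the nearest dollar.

C$174,180

With 12 periods per year: i = 0.00541667, n = 24.
FV = 153,000 × (1 + 0.00541667)^24 = 174,179.6267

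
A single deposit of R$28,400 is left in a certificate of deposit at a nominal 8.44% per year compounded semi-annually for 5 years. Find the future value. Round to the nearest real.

i = 0.0844/2 = 0.0422 per half-year; n = 5·2 = 10.
FV = PV·(1+i)^n = 28,400 × 1.511857 = 42,936.7362

R$42,937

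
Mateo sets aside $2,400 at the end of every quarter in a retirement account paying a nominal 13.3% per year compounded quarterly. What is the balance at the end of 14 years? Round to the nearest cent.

$378,556.10

With 4 periods per year: i = 0.03325, n = 56.
FV = PMT · [(1+i)^n − 1] / i = 2400 · 157.731707 = 378,556.0960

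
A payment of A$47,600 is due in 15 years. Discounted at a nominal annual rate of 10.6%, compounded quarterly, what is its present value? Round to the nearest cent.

A$9,909.91

Periodic rate i = 0.106/4 = 0.0265; n = 15 × 4 = 60 periods.
PV = 47,600 / (1 + 0.0265)^60 = 47,600 / 4.803272 = 9,909.9105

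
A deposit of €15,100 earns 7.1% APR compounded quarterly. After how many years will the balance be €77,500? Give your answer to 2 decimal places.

Periodic rate i = 0.071/4 = 0.01775.
n = ln(77500/15100) / ln(1+0.01775) = ln(5.13245) / 0.017594 = 92.9609 quarters
= 92.9609/4 years

23.24 years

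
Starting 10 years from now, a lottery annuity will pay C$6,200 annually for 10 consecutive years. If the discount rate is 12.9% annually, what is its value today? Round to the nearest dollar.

PV at t=9 (ordinary 10-year annuity): 6200 × a(10|0.129) = 6200 × 5.448000 = 33,777.5972
Discount back 9 years: 33,777.5972 × (1+0.129)^(−9) = 33,777.5972 × 0.335548 = 11,334.0017

C$11,334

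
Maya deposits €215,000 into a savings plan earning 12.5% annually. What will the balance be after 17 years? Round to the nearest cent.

€1,592,323.64

215,000 × (1+0.125)^17 = 215,000 × 7.406156 = 1,592,323.6354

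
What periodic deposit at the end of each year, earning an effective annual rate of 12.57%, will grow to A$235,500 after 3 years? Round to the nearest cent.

A$69,409.64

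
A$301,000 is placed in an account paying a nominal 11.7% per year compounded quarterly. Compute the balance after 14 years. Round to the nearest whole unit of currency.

i = 0.117/4 = 0.02925 per quarter; n = 14·4 = 56.
FV = PV·(1+i)^n = 301,000 × 5.025382 = 1,512,639.8344

A$1,512,640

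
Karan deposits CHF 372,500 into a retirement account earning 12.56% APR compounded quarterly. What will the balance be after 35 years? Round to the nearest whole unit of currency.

With 4 periods per year: i = 0.0314, n = 140.
372,500 × (1+0.0314)^140 = 372,500 × 75.822446 = 28,243,861.0976

CHF 28,243,861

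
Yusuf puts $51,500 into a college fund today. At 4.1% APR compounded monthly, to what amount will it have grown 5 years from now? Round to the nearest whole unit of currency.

With 12 periods per year: i = 0.00341667, n = 60.
51,500 × (1+0.00341667)^60 = 51,500 × 1.227096 = 63,195.4557

$63,195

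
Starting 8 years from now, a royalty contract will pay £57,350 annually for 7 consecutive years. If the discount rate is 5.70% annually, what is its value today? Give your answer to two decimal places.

PV at t=7 (ordinary 7-year annuity): 57350 × a(7|0.057) = 57350 × 5.642400 = 323,591.6327
Discount back 7 years: 323,591.6327 × (1+0.057)^(−7) = 323,591.6327 × 0.678383 = 219,519.1296

£219,519.13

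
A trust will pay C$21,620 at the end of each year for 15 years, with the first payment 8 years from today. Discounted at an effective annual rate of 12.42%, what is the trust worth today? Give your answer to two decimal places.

PV at t=7 (ordinary 15-year annuity): 21620 × a(15|0.1242) = 21620 × 6.660858 = 144,007.7469
PV₀ = 144,007.7469 / (1+0.1242)^7 = 144,007.7469 / 2.269369 = 63,457.1830

C$63,457.18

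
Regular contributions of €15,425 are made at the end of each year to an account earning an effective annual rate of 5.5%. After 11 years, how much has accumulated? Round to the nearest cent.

Accumulation factor s(11|0.055) = 14.583498; FV = 15425 × 14.583498 = 224,950.4605

€224,950.46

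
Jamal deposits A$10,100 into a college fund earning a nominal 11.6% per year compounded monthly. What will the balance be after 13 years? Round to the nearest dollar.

A$45,299

Periodic rate i = 0.116/12 = 0.00966667; n = 13 × 12 = 156 periods.
10,100 × (1+0.00966667)^156 = 10,100 × 4.485087 = 45,299.3820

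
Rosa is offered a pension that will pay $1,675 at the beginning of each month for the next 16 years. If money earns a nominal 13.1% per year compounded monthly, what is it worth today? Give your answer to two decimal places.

Periodic rate i = 0.131/12 = 0.0109167; n = 16 × 12 = 192 periods.
Annuity factor a(192|0.0109167) × (1+i) = 81.087712; PV = 1675 × 81.087712 = 135,821.9174
(annuity-due: payments at period start, so ×(1+i).)

$135,821.92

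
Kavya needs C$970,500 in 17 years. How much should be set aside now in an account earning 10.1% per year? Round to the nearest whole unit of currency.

Discount factor = (1+0.101)^(−17) = 0.194812; PV = 970,500 × 0.194812 = 189,064.9905

C$189,065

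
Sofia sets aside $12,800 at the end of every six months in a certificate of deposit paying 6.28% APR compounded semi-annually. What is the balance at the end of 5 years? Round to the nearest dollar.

$147,687

Periodic rate i = 0.0628/2 = 0.0314; n = 5 × 2 = 10 periods.
Accumulation factor s(10|0.0314) = 11.538068; FV = 12800 × 11.538068 = 147,687.2719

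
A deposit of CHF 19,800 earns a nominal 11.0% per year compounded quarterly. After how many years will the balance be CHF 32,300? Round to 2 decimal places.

4.51 years

Periodic rate i = 0.11/4 = 0.0275.
(1+i)^n = 32300/19800 = 1.63131, so n = ln 1.63131 / ln 1.0275 = 18.0394 quarters
= 18.0394/4 years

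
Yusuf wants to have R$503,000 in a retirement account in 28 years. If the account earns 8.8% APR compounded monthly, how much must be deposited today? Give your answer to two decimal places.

Periodic rate i = 0.088/12 = 0.00733333; n = 28 × 12 = 336 periods.
Discount factor = (1+0.00733333)^(−336) = 0.085862; PV = 503,000 × 0.085862 = 43,188.7873

R$43,188.79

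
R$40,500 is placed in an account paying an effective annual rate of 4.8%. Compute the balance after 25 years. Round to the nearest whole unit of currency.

40,500 × (1+0.048)^25 = 40,500 × 3.228733 = 130,763.6665

R$130,764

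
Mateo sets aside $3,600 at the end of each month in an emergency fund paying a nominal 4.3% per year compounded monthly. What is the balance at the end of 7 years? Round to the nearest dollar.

$352,113

Periodic rate i = 0.043/12 = 0.00358333; n = 7 × 12 = 84 periods.
Accumulation factor s(84|0.00358333) = 97.809091; FV = 3600 × 97.809091 = 352,112.7288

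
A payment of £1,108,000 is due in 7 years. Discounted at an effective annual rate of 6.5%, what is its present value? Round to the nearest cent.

£713,004.89

PV = FV·(1+i)^(−n) = 1,108,000 × 0.643506 = 713,004.8860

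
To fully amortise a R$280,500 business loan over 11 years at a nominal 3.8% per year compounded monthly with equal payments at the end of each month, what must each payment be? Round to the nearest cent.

i = 0.038/12 = 0.00316667 per month; n = 11·12 = 132.
PMT = 280500 / ( [1 − (1+0.00316667)^(−132)] / 0.00316667 ) = 280500 / 107.748259 = 2,603.2903

R$2,603.29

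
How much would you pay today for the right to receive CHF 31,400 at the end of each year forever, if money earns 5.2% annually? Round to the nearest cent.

CHF 603,846.15

PV = C/r = 31400/0.052 = 603,846.1538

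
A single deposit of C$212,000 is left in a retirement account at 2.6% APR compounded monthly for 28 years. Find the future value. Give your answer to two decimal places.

C$438,692.51

With 12 periods per year: i = 0.00216667, n = 336.
FV = 212,000 × (1 + 0.00216667)^336 = 438,692.5146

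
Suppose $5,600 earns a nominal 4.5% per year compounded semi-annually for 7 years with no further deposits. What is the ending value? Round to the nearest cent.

$7,646.71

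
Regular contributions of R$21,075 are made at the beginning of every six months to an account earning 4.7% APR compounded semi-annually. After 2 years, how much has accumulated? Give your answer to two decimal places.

R$89,370.39

With 2 periods per year: i = 0.0235, n = 4.
Accumulation factor s(4|0.0235) × (1+i) = 4.240588; FV = 21075 × 4.240588 = 89,370.3857
(Beginning-of-period payments → annuity-due factor ×(1+i).)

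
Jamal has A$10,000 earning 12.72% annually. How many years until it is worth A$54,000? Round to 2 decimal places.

14.08 years

n = ln(54000/10000) / ln(1+0.1272) = ln(5.40000) / 0.119737 = 14.0842 years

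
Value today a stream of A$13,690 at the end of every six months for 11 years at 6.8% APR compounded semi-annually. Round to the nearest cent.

i = 0.068/2 = 0.034 per half-year; n = 11·2 = 22.
PV = 13690 × [1 − (1+0.034)^(−22)] / 0.034 = 13690 × 15.316630 = 209,684.6649

A$209,684.66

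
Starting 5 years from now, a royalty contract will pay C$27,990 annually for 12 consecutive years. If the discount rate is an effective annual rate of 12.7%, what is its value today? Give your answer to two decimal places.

C$104,076.69

Value one period before first payment (t=4): 27990 × [1 − (1+0.127)^(−12)] / 0.127 = 27990 × 5.998549 = 167,899.3964
PV₀ = 167,899.3964 / (1+0.127)^4 = 167,899.3964 / 1.613228 = 104,076.6898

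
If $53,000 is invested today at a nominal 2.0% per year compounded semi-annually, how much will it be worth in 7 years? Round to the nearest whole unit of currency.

$60,922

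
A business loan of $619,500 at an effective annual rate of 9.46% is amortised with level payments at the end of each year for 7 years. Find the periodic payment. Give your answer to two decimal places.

$124,994.97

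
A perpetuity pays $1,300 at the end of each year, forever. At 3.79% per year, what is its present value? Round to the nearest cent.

PV = C/r = 1300/0.0379 = 34,300.7916

$34,300.79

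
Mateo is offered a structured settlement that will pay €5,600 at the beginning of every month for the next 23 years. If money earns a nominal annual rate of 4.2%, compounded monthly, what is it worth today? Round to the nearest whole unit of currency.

€993,473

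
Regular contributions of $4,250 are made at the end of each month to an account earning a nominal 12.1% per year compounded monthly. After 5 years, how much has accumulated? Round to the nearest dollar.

$348,027

i = 0.121/12 = 0.0100833 per month; n = 5·12 = 60.
Accumulation factor s(60|0.0100833) = 81.888810; FV = 4250 × 81.888810 = 348,027.4443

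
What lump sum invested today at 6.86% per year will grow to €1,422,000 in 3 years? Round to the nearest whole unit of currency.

€1,165,344

PV = 1,422,000 / (1 + 0.0686)^3 = 1,422,000 / 1.220241 = 1,165,343.8454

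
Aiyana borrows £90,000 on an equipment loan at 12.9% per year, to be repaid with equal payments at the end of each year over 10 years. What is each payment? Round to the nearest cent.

£16,519.83

PMT = 90000 / ( [1 − (1+0.129)^(−10)] / 0.129 ) = 90000 / 5.448000 = 16,519.8252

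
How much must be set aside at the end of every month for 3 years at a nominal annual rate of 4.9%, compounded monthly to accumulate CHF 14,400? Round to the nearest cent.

CHF 372.13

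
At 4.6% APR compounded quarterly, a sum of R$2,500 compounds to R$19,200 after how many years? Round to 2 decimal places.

Periodic rate i = 0.046/4 = 0.0115.
n = ln(19200/2500) / ln(1+0.0115) = ln(7.68000) / 0.011434 = 178.2886 quarters
= 178.2886/4 years

44.57 years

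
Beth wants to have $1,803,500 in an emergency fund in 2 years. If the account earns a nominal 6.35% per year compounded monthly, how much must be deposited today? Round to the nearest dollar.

i = 0.0635/12 = 0.00529167 per month; n = 2·12 = 24.
PV = FV·(1+i)^(−n) = 1,803,500 × 0.881029 = 1,588,935.1287

$1,588,935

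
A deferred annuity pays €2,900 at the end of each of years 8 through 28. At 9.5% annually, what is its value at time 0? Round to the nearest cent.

PV at t=7 (ordinary 21-year annuity): 2900 × a(21|0.095) = 2900 × 8.961080 = 25,987.1307
PV₀ = 25,987.1307 / (1+0.095)^7 = 25,987.1307 / 1.887552 = 13,767.6399

€13,767.64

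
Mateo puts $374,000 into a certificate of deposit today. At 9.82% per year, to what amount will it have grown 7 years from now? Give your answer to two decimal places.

$720,512.76

FV = PV·(1+i)^n = 374,000 × 1.926505 = 720,512.7623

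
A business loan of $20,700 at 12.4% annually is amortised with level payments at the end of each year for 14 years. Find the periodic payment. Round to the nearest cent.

$3,187.22

PMT = 20700 / ( [1 − (1+0.124)^(−14)] / 0.124 ) = 20700 / 6.494696 = 3,187.2163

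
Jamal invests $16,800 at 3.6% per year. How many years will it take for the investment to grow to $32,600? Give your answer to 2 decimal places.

n = ln(32600/16800) / ln(1+0.036) = ln(1.94048) / 0.035367 = 18.7443 years

18.74 years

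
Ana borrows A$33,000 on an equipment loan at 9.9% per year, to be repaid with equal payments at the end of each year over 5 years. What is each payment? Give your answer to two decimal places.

A$8,683.09

PMT = 33000 / ( [1 − (1+0.099)^(−5)] / 0.099 ) = 33000 / 3.800491 = 8,683.0889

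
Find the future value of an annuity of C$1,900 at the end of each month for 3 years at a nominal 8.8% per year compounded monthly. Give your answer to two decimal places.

i = 0.088/12 = 0.00733333 per month; n = 3·12 = 36.
FV = 1900 × [(1+0.00733333)^36 − 1] / 0.00733333 = 1900 × 41.028337 = 77,953.8396

C$77,953.84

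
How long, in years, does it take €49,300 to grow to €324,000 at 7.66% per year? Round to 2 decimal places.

25.51 years

n = ln(324000/49300) / ln(1+0.0766) = ln(6.57201) / 0.073808 = 25.5097 years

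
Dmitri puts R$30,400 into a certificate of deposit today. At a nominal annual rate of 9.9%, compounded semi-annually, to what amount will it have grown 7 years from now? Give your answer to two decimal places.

Periodic rate i = 0.099/2 = 0.0495; n = 7 × 2 = 14 periods.
FV = 30,400 × (1 + 0.0495)^14 = 59,789.8941

R$59,789.89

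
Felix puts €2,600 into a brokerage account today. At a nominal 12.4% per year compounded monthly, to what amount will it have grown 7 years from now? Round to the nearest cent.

With 12 periods per year: i = 0.0103333, n = 84.
2,600 × (1+0.0103333)^84 = 2,600 × 2.371555 = 6,166.0438

€6,166.04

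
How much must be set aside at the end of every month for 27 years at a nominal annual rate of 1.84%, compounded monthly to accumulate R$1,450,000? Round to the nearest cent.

With 12 periods per year: i = 0.00153333, n = 324.
FV-annuity factor = 419.236040; PMT = 1.45e+06 / 419.236040 = 3,458.6721

R$3,458.67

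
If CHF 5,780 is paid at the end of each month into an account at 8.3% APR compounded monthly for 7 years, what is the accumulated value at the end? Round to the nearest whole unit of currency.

Periodic rate i = 0.083/12 = 0.00691667; n = 7 × 12 = 84 periods.
FV = PMT · [(1+i)^n − 1] / i = 5780 · 113.385998 = 655,371.0680

CHF 655,371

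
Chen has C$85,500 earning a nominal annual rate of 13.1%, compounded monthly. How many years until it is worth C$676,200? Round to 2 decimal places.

15.87 years

Periodic rate i = 0.131/12 = 0.0109167.
n = ln(676200/85500) / ln(1+0.0109167) = ln(7.90877) / 0.010858 = 190.4647 months
= 190.4647/12 years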